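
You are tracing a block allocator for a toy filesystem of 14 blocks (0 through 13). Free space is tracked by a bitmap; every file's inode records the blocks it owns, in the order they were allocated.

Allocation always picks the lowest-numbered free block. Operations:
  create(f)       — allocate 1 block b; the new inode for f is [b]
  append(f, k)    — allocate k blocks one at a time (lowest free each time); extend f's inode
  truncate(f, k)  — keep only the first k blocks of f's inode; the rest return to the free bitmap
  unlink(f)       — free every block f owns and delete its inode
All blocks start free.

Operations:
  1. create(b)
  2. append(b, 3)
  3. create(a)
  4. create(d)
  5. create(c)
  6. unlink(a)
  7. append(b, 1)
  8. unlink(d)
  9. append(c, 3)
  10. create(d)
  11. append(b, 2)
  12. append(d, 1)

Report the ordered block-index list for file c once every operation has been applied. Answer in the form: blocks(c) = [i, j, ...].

blocks(c) = [6, 5, 7, 8]

[1] create(b) — b=0 (map F.............)
[2] append(b, 3) — b=0,1,2,3 (map FFFF..........)
[3] create(a) — a=4 b=0,1,2,3 (map FFFFF.........)
[4] create(d) — a=4 b=0,1,2,3 d=5 (map FFFFFF........)
[5] create(c) — a=4 b=0,1,2,3 c=6 d=5 (map FFFFFFF.......)
[6] unlink(a) — b=0,1,2,3 c=6 d=5 (map FFFF.FF.......)
[7] append(b, 1) — b=0,1,2,3,4 c=6 d=5 (map FFFFFFF.......)
[8] unlink(d) — b=0,1,2,3,4 c=6 (map FFFFF.F.......)
[9] append(c, 3) — b=0,1,2,3,4 c=6,5,7,8 (map FFFFFFFFF.....)
[10] create(d) — b=0,1,2,3,4 c=6,5,7,8 d=9 (map FFFFFFFFFF....)
[11] append(b, 2) — b=0,1,2,3,4,10,11 c=6,5,7,8 d=9 (map FFFFFFFFFFFF..)
[12] append(d, 1) — b=0,1,2,3,4,10,11 c=6,5,7,8 d=9,12 (map FFFFFFFFFFFFF.)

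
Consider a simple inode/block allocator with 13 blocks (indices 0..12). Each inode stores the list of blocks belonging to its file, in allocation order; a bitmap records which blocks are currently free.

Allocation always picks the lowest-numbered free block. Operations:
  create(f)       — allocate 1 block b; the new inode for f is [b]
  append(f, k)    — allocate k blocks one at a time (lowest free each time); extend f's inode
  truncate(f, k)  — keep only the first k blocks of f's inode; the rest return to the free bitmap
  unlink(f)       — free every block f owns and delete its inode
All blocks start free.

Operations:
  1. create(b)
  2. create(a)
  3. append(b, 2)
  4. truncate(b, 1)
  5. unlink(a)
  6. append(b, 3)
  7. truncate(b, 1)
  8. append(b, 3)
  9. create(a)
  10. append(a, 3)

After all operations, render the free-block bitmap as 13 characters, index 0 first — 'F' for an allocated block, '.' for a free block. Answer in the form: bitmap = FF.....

bitmap = FFFFFFFF.....

create(b): bitmap=F............ | b=[0]
create(a): bitmap=FF........... | a=[1] b=[0]
append(b, 2): bitmap=FFFF......... | a=[1] b=[0, 2, 3]
truncate(b, 1): bitmap=FF........... | a=[1] b=[0]
unlink(a): bitmap=F............ | b=[0]
append(b, 3): bitmap=FFFF......... | b=[0, 1, 2, 3]
truncate(b, 1): bitmap=F............ | b=[0]
append(b, 3): bitmap=FFFF......... | b=[0, 1, 2, 3]
create(a): bitmap=FFFFF........ | a=[4] b=[0, 1, 2, 3]
append(a, 3): bitmap=FFFFFFFF..... | a=[4, 5, 6, 7] b=[0, 1, 2, 3]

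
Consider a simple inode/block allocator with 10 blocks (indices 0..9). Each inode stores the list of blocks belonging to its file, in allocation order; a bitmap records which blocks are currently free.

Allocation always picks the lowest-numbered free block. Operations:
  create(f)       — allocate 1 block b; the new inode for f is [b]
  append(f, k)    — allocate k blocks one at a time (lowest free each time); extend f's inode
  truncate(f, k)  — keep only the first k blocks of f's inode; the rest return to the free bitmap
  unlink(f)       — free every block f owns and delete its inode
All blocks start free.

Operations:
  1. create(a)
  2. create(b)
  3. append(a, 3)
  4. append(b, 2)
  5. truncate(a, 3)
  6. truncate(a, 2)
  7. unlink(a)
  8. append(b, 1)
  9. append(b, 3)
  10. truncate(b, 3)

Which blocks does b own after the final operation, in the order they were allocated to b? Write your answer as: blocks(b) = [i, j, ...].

create(a): bitmap=F......... | a=[0]
create(b): bitmap=FF........ | a=[0] b=[1]
append(a, 3): bitmap=FFFFF..... | a=[0, 2, 3, 4] b=[1]
append(b, 2): bitmap=FFFFFFF... | a=[0, 2, 3, 4] b=[1, 5, 6]
truncate(a, 3): bitmap=FFFF.FF... | a=[0, 2, 3] b=[1, 5, 6]
truncate(a, 2): bitmap=FFF..FF... | a=[0, 2] b=[1, 5, 6]
unlink(a): bitmap=.F...FF... | b=[1, 5, 6]
append(b, 1): bitmap=FF...FF... | b=[1, 5, 6, 0]
append(b, 3): bitmap=FFFFFFF... | b=[1, 5, 6, 0, 2, 3, 4]
truncate(b, 3): bitmap=.F...FF... | b=[1, 5, 6]

blocks(b) = [1, 5, 6]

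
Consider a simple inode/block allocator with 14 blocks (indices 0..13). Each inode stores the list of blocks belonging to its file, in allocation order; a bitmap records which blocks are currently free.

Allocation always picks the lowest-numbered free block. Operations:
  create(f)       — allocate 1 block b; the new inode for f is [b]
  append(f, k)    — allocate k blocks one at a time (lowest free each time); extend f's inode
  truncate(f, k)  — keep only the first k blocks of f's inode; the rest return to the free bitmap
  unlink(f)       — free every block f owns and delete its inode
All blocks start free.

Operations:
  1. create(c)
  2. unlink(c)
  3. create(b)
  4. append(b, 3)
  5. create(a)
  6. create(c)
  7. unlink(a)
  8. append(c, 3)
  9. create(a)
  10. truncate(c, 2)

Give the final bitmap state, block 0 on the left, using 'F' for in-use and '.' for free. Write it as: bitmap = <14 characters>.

bitmap = FFFFFF..F.....

after create(c) → c:[0]  free=[F.............]
after unlink(c) →   free=[..............]
after create(b) → b:[0]  free=[F.............]
after append(b, 3) → b:[0, 1, 2, 3]  free=[FFFF..........]
after create(a) → a:[4], b:[0, 1, 2, 3]  free=[FFFFF.........]
after create(c) → a:[4], b:[0, 1, 2, 3], c:[5]  free=[FFFFFF........]
after unlink(a) → b:[0, 1, 2, 3], c:[5]  free=[FFFF.F........]
after append(c, 3) → b:[0, 1, 2, 3], c:[5, 4, 6, 7]  free=[FFFFFFFF......]
after create(a) → a:[8], b:[0, 1, 2, 3], c:[5, 4, 6, 7]  free=[FFFFFFFFF.....]
after truncate(c, 2) → a:[8], b:[0, 1, 2, 3], c:[5, 4]  free=[FFFFFF..F.....]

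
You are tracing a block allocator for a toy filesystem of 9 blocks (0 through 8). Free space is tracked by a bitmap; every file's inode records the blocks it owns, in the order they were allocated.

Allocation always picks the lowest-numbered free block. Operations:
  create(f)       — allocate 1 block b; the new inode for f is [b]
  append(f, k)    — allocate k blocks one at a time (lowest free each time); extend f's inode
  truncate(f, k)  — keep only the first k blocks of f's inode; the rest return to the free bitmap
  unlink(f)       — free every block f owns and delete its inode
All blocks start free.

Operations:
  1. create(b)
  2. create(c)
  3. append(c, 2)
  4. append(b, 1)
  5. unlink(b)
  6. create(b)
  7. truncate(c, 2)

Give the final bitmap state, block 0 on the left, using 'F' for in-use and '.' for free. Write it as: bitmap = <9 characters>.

create(b): bitmap=F........ | b=[0]
create(c): bitmap=FF....... | b=[0] c=[1]
append(c, 2): bitmap=FFFF..... | b=[0] c=[1, 2, 3]
append(b, 1): bitmap=FFFFF.... | b=[0, 4] c=[1, 2, 3]
unlink(b): bitmap=.FFF..... | c=[1, 2, 3]
create(b): bitmap=FFFF..... | b=[0] c=[1, 2, 3]
truncate(c, 2): bitmap=FFF...... | b=[0] c=[1, 2]

bitmap = FFF......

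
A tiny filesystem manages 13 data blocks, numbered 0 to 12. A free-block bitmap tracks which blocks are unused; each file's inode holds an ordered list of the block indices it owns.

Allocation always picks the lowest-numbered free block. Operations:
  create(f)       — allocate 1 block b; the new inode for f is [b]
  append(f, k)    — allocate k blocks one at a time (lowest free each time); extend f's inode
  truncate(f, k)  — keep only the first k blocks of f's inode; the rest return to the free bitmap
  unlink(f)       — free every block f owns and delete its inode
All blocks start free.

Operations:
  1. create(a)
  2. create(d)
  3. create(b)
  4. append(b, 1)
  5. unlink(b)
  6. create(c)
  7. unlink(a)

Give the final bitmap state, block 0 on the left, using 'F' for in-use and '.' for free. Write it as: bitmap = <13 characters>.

bitmap = .FF..........

after create(a) → a:[0]  free=[F............]
after create(d) → a:[0], d:[1]  free=[FF...........]
after create(b) → a:[0], b:[2], d:[1]  free=[FFF..........]
after append(b, 1) → a:[0], b:[2, 3], d:[1]  free=[FFFF.........]
after unlink(b) → a:[0], d:[1]  free=[FF...........]
after create(c) → a:[0], c:[2], d:[1]  free=[FFF..........]
after unlink(a) → c:[2], d:[1]  free=[.FF..........]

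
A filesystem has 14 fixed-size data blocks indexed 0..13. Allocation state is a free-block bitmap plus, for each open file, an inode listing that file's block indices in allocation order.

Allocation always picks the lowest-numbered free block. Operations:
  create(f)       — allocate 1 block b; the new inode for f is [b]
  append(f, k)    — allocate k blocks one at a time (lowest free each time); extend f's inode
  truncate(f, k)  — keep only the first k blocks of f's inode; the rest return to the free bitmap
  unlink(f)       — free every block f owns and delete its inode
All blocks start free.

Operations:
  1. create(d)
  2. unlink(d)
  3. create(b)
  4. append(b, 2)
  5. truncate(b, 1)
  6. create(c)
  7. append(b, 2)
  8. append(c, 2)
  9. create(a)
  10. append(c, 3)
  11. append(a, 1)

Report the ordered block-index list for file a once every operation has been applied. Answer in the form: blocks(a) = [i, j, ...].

after create(d) → d:[0]  free=[F.............]
after unlink(d) →   free=[..............]
after create(b) → b:[0]  free=[F.............]
after append(b, 2) → b:[0, 1, 2]  free=[FFF...........]
after truncate(b, 1) → b:[0]  free=[F.............]
after create(c) → b:[0], c:[1]  free=[FF............]
after append(b, 2) → b:[0, 2, 3], c:[1]  free=[FFFF..........]
after append(c, 2) → b:[0, 2, 3], c:[1, 4, 5]  free=[FFFFFF........]
after create(a) → a:[6], b:[0, 2, 3], c:[1, 4, 5]  free=[FFFFFFF.......]
after append(c, 3) → a:[6], b:[0, 2, 3], c:[1, 4, 5, 7, 8, 9]  free=[FFFFFFFFFF....]
after append(a, 1) → a:[6, 10], b:[0, 2, 3], c:[1, 4, 5, 7, 8, 9]  free=[FFFFFFFFFFF...]

blocks(a) = [6, 10]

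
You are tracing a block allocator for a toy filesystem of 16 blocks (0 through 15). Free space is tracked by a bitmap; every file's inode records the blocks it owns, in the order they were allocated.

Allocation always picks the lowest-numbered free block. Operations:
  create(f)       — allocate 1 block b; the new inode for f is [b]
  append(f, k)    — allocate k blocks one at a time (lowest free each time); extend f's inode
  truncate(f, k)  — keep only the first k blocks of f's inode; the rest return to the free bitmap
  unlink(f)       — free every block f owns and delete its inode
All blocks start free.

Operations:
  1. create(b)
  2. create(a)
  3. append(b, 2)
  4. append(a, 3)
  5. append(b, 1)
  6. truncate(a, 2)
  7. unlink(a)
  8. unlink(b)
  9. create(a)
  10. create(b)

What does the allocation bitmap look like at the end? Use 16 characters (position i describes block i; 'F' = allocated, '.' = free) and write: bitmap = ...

create(b): bitmap=F............... | b=[0]
create(a): bitmap=FF.............. | a=[1] b=[0]
append(b, 2): bitmap=FFFF............ | a=[1] b=[0, 2, 3]
append(a, 3): bitmap=FFFFFFF......... | a=[1, 4, 5, 6] b=[0, 2, 3]
append(b, 1): bitmap=FFFFFFFF........ | a=[1, 4, 5, 6] b=[0, 2, 3, 7]
truncate(a, 2): bitmap=FFFFF..F........ | a=[1, 4] b=[0, 2, 3, 7]
unlink(a): bitmap=F.FF...F........ | b=[0, 2, 3, 7]
unlink(b): bitmap=................ | 
create(a): bitmap=F............... | a=[0]
create(b): bitmap=FF.............. | a=[0] b=[1]

bitmap = FF..............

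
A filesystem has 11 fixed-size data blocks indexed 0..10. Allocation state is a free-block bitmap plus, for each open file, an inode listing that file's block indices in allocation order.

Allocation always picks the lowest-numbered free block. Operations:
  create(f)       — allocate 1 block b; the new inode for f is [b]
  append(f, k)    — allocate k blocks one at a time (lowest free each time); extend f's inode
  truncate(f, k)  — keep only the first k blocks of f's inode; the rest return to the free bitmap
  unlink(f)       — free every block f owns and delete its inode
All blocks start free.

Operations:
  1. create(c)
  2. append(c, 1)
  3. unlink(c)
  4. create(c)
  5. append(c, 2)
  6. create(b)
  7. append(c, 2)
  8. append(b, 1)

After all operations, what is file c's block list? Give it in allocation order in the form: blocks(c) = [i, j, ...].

blocks(c) = [0, 1, 2, 4, 5]

after create(c) → c:[0]  free=[F..........]
after append(c, 1) → c:[0, 1]  free=[FF.........]
after unlink(c) →   free=[...........]
after create(c) → c:[0]  free=[F..........]
after append(c, 2) → c:[0, 1, 2]  free=[FFF........]
after create(b) → b:[3], c:[0, 1, 2]  free=[FFFF.......]
after append(c, 2) → b:[3], c:[0, 1, 2, 4, 5]  free=[FFFFFF.....]
after append(b, 1) → b:[3, 6], c:[0, 1, 2, 4, 5]  free=[FFFFFFF....]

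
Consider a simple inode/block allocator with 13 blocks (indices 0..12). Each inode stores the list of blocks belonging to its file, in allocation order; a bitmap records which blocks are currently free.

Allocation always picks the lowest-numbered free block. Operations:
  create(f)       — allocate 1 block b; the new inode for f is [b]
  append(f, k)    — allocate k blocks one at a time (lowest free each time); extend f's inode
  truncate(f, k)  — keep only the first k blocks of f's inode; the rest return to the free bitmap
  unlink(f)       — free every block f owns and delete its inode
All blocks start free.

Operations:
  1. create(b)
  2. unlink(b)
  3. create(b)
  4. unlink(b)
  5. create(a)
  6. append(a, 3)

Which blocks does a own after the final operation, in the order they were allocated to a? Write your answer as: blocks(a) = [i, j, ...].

blocks(a) = [0, 1, 2, 3]

[1] create(b) — b=0 (map F............)
[2] unlink(b) —  (map .............)
[3] create(b) — b=0 (map F............)
[4] unlink(b) —  (map .............)
[5] create(a) — a=0 (map F............)
[6] append(a, 3) — a=0,1,2,3 (map FFFF.........)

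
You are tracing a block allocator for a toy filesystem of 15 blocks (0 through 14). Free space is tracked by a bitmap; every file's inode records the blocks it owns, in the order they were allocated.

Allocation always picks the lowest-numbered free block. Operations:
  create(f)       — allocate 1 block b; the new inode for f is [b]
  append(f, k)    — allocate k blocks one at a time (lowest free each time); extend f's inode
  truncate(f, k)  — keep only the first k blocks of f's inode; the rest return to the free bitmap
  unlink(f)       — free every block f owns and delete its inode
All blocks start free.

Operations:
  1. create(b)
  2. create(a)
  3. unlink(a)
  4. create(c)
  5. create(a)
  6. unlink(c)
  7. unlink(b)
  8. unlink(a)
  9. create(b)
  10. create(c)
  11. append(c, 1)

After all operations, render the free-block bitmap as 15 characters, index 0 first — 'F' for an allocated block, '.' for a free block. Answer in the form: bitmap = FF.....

  1. create(b)  ⇒  F..............  {b→[0]}
  2. create(a)  ⇒  FF.............  {a→[1]; b→[0]}
  3. unlink(a)  ⇒  F..............  {b→[0]}
  4. create(c)  ⇒  FF.............  {b→[0]; c→[1]}
  5. create(a)  ⇒  FFF............  {a→[2]; b→[0]; c→[1]}
  6. unlink(c)  ⇒  F.F............  {a→[2]; b→[0]}
  7. unlink(b)  ⇒  ..F............  {a→[2]}
  8. unlink(a)  ⇒  ...............  {}
  9. create(b)  ⇒  F..............  {b→[0]}
  10. create(c)  ⇒  FF.............  {b→[0]; c→[1]}
  11. append(c, 1)  ⇒  FFF............  {b→[0]; c→[1, 2]}

bitmap = FFF............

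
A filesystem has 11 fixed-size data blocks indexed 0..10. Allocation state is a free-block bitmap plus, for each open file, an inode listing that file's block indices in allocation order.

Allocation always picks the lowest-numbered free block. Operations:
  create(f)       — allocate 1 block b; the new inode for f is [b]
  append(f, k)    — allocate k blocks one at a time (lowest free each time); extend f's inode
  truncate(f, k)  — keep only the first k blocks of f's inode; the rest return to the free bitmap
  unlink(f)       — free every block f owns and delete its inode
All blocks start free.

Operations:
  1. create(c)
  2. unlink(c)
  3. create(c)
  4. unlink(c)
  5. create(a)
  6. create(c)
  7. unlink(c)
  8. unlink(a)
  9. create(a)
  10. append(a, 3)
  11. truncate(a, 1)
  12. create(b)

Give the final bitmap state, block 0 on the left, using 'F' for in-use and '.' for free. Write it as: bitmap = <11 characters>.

bitmap = FF.........

create(c): bitmap=F.......... | c=[0]
unlink(c): bitmap=........... | 
create(c): bitmap=F.......... | c=[0]
unlink(c): bitmap=........... | 
create(a): bitmap=F.......... | a=[0]
create(c): bitmap=FF......... | a=[0] c=[1]
unlink(c): bitmap=F.......... | a=[0]
unlink(a): bitmap=........... | 
create(a): bitmap=F.......... | a=[0]
append(a, 3): bitmap=FFFF....... | a=[0, 1, 2, 3]
truncate(a, 1): bitmap=F.......... | a=[0]
create(b): bitmap=FF......... | a=[0] b=[1]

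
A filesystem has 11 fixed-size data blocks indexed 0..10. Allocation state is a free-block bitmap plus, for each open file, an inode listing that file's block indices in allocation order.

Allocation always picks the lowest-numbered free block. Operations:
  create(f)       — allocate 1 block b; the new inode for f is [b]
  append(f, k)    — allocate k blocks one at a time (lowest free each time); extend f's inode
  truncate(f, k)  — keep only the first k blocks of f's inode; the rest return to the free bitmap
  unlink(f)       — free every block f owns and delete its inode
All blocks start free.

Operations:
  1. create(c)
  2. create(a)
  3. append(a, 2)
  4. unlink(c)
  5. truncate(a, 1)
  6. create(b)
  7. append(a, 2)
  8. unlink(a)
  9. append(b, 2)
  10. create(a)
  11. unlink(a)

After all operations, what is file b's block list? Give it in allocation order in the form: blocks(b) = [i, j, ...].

after create(c) → c:[0]  free=[F..........]
after create(a) → a:[1], c:[0]  free=[FF.........]
after append(a, 2) → a:[1, 2, 3], c:[0]  free=[FFFF.......]
after unlink(c) → a:[1, 2, 3]  free=[.FFF.......]
after truncate(a, 1) → a:[1]  free=[.F.........]
after create(b) → a:[1], b:[0]  free=[FF.........]
after append(a, 2) → a:[1, 2, 3], b:[0]  free=[FFFF.......]
after unlink(a) → b:[0]  free=[F..........]
after append(b, 2) → b:[0, 1, 2]  free=[FFF........]
after create(a) → a:[3], b:[0, 1, 2]  free=[FFFF.......]
after unlink(a) → b:[0, 1, 2]  free=[FFF........]

blocks(b) = [0, 1, 2]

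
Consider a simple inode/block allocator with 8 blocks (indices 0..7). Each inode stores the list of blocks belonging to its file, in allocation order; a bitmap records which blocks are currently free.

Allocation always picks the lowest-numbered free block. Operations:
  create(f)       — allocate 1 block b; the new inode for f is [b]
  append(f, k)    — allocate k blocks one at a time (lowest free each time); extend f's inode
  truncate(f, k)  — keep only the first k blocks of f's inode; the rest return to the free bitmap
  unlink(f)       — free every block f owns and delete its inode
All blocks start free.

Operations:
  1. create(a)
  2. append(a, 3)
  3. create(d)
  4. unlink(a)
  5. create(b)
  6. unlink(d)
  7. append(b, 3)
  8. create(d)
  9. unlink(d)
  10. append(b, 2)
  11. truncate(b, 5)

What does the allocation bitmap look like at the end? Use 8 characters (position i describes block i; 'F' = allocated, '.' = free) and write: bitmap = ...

bitmap = FFFFF...

create(a): bitmap=F....... | a=[0]
append(a, 3): bitmap=FFFF.... | a=[0, 1, 2, 3]
create(d): bitmap=FFFFF... | a=[0, 1, 2, 3] d=[4]
unlink(a): bitmap=....F... | d=[4]
create(b): bitmap=F...F... | b=[0] d=[4]
unlink(d): bitmap=F....... | b=[0]
append(b, 3): bitmap=FFFF.... | b=[0, 1, 2, 3]
create(d): bitmap=FFFFF... | b=[0, 1, 2, 3] d=[4]
unlink(d): bitmap=FFFF.... | b=[0, 1, 2, 3]
append(b, 2): bitmap=FFFFFF.. | b=[0, 1, 2, 3, 4, 5]
truncate(b, 5): bitmap=FFFFF... | b=[0, 1, 2, 3, 4]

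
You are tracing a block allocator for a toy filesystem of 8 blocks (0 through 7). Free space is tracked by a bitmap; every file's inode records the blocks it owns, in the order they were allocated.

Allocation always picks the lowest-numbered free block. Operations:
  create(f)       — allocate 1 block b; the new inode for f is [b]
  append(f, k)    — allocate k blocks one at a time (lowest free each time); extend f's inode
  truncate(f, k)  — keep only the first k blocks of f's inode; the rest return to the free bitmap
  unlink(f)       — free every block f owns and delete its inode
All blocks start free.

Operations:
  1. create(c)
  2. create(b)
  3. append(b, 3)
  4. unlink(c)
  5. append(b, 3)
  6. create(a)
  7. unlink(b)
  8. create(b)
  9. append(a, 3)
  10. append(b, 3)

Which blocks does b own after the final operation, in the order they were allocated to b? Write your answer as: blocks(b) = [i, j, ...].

[1] create(c) — c=0 (map F.......)
[2] create(b) — b=1 c=0 (map FF......)
[3] append(b, 3) — b=1,2,3,4 c=0 (map FFFFF...)
[4] unlink(c) — b=1,2,3,4 (map .FFFF...)
[5] append(b, 3) — b=1,2,3,4,0,5,6 (map FFFFFFF.)
[6] create(a) — a=7 b=1,2,3,4,0,5,6 (map FFFFFFFF)
[7] unlink(b) — a=7 (map .......F)
[8] create(b) — a=7 b=0 (map F......F)
[9] append(a, 3) — a=7,1,2,3 b=0 (map FFFF...F)
[10] append(b, 3) — a=7,1,2,3 b=0,4,5,6 (map FFFFFFFF)

blocks(b) = [0, 4, 5, 6]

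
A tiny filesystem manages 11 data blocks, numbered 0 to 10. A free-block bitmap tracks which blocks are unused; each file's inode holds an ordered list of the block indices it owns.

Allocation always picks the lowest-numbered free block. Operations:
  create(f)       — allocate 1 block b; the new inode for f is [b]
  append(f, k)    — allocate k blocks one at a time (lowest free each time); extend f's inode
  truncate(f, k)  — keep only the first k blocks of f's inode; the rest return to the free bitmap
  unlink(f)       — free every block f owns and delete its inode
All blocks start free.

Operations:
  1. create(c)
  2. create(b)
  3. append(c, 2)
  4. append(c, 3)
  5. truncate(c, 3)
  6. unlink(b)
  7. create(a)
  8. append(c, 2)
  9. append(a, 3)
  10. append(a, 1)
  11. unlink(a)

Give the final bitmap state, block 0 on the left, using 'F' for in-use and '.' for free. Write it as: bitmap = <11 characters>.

[1] create(c) — c=0 (map F..........)
[2] create(b) — b=1 c=0 (map FF.........)
[3] append(c, 2) — b=1 c=0,2,3 (map FFFF.......)
[4] append(c, 3) — b=1 c=0,2,3,4,5,6 (map FFFFFFF....)
[5] truncate(c, 3) — b=1 c=0,2,3 (map FFFF.......)
[6] unlink(b) — c=0,2,3 (map F.FF.......)
[7] create(a) — a=1 c=0,2,3 (map FFFF.......)
[8] append(c, 2) — a=1 c=0,2,3,4,5 (map FFFFFF.....)
[9] append(a, 3) — a=1,6,7,8 c=0,2,3,4,5 (map FFFFFFFFF..)
[10] append(a, 1) — a=1,6,7,8,9 c=0,2,3,4,5 (map FFFFFFFFFF.)
[11] unlink(a) — c=0,2,3,4,5 (map F.FFFF.....)

bitmap = F.FFFF.....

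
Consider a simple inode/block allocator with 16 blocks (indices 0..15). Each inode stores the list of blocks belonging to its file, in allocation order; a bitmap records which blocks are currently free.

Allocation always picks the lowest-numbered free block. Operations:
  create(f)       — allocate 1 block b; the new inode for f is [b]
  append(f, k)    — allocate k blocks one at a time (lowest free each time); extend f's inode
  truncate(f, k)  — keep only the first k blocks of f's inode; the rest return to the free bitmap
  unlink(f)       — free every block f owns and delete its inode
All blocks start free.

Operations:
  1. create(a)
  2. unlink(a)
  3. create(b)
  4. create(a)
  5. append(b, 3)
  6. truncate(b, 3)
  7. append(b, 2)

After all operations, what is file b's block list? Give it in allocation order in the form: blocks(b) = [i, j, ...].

blocks(b) = [0, 2, 3, 4, 5]

after create(a) → a:[0]  free=[F...............]
after unlink(a) →   free=[................]
after create(b) → b:[0]  free=[F...............]
after create(a) → a:[1], b:[0]  free=[FF..............]
after append(b, 3) → a:[1], b:[0, 2, 3, 4]  free=[FFFFF...........]
after truncate(b, 3) → a:[1], b:[0, 2, 3]  free=[FFFF............]
after append(b, 2) → a:[1], b:[0, 2, 3, 4, 5]  free=[FFFFFF..........]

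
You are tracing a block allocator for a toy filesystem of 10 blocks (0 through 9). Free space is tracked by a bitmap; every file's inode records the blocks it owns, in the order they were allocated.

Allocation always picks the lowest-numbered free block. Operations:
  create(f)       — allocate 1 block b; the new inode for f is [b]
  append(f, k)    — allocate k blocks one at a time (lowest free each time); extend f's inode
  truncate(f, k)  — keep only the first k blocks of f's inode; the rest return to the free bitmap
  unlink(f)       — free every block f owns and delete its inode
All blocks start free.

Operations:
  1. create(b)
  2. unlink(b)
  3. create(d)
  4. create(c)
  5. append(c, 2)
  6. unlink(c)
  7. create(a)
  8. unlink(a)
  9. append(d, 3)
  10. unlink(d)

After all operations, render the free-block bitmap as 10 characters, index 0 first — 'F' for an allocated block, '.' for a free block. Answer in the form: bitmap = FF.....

  1. create(b)  ⇒  F.........  {b→[0]}
  2. unlink(b)  ⇒  ..........  {}
  3. create(d)  ⇒  F.........  {d→[0]}
  4. create(c)  ⇒  FF........  {c→[1]; d→[0]}
  5. append(c, 2)  ⇒  FFFF......  {c→[1, 2, 3]; d→[0]}
  6. unlink(c)  ⇒  F.........  {d→[0]}
  7. create(a)  ⇒  FF........  {a→[1]; d→[0]}
  8. unlink(a)  ⇒  F.........  {d→[0]}
  9. append(d, 3)  ⇒  FFFF......  {d→[0, 1, 2, 3]}
  10. unlink(d)  ⇒  ..........  {}

bitmap = ..........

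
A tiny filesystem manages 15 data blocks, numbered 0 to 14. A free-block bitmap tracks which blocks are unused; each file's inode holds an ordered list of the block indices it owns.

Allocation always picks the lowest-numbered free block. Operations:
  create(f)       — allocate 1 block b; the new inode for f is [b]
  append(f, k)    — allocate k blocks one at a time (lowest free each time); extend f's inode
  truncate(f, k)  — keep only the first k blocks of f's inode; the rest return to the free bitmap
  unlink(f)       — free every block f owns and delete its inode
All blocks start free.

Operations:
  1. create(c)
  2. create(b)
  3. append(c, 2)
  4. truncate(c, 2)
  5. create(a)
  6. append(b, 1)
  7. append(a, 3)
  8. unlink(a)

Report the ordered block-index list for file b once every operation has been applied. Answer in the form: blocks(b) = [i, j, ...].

create(c): bitmap=F.............. | c=[0]
create(b): bitmap=FF............. | b=[1] c=[0]
append(c, 2): bitmap=FFFF........... | b=[1] c=[0, 2, 3]
truncate(c, 2): bitmap=FFF............ | b=[1] c=[0, 2]
create(a): bitmap=FFFF........... | a=[3] b=[1] c=[0, 2]
append(b, 1): bitmap=FFFFF.......... | a=[3] b=[1, 4] c=[0, 2]
append(a, 3): bitmap=FFFFFFFF....... | a=[3, 5, 6, 7] b=[1, 4] c=[0, 2]
unlink(a): bitmap=FFF.F.......... | b=[1, 4] c=[0, 2]

blocks(b) = [1, 4]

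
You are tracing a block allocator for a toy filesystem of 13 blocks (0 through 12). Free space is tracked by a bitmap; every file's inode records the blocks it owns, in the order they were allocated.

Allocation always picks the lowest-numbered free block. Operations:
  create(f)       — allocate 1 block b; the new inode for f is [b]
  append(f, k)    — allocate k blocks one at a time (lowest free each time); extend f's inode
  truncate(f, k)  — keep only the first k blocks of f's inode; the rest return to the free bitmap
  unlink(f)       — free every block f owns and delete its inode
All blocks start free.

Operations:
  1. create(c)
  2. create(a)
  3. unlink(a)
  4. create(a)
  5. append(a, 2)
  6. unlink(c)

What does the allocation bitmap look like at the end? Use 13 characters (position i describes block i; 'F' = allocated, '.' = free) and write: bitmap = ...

bitmap = .FFF.........

[1] create(c) — c=0 (map F............)
[2] create(a) — a=1 c=0 (map FF...........)
[3] unlink(a) — c=0 (map F............)
[4] create(a) — a=1 c=0 (map FF...........)
[5] append(a, 2) — a=1,2,3 c=0 (map FFFF.........)
[6] unlink(c) — a=1,2,3 (map .FFF.........)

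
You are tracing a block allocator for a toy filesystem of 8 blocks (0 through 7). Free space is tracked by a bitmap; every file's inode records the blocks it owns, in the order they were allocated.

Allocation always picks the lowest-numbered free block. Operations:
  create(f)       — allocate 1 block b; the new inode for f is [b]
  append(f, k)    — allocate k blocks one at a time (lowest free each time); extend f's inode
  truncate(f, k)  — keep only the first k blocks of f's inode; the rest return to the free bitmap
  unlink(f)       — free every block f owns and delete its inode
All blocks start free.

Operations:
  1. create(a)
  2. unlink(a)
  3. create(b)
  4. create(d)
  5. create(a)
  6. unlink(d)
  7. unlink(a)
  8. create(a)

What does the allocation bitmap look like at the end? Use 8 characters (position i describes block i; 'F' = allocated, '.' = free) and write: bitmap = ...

create(a): bitmap=F....... | a=[0]
unlink(a): bitmap=........ | 
create(b): bitmap=F....... | b=[0]
create(d): bitmap=FF...... | b=[0] d=[1]
create(a): bitmap=FFF..... | a=[2] b=[0] d=[1]
unlink(d): bitmap=F.F..... | a=[2] b=[0]
unlink(a): bitmap=F....... | b=[0]
create(a): bitmap=FF...... | a=[1] b=[0]

bitmap = FF......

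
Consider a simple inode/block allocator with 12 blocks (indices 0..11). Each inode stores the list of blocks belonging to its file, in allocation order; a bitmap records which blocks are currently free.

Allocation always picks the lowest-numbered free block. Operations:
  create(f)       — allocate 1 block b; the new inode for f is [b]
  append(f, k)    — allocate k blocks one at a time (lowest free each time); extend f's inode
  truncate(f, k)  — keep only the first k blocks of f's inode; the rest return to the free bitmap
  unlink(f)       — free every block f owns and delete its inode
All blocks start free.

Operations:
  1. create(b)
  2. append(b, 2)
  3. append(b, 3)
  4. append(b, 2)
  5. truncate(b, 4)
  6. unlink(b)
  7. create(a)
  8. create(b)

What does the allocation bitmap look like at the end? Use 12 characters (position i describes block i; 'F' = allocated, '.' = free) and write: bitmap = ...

after create(b) → b:[0]  free=[F...........]
after append(b, 2) → b:[0, 1, 2]  free=[FFF.........]
after append(b, 3) → b:[0, 1, 2, 3, 4, 5]  free=[FFFFFF......]
after append(b, 2) → b:[0, 1, 2, 3, 4, 5, 6, 7]  free=[FFFFFFFF....]
after truncate(b, 4) → b:[0, 1, 2, 3]  free=[FFFF........]
after unlink(b) →   free=[............]
after create(a) → a:[0]  free=[F...........]
after create(b) → a:[0], b:[1]  free=[FF..........]

bitmap = FF..........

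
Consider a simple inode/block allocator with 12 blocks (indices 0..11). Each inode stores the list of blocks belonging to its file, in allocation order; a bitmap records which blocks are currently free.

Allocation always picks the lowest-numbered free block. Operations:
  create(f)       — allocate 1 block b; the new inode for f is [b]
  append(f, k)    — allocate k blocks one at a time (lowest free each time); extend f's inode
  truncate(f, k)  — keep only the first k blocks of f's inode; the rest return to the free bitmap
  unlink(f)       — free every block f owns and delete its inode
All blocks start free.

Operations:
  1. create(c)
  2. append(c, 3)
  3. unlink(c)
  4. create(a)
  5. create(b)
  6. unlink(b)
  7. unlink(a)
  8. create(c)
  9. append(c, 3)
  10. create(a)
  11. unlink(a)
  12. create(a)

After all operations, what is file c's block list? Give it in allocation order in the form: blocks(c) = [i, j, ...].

[1] create(c) — c=0 (map F...........)
[2] append(c, 3) — c=0,1,2,3 (map FFFF........)
[3] unlink(c) —  (map ............)
[4] create(a) — a=0 (map F...........)
[5] create(b) — a=0 b=1 (map FF..........)
[6] unlink(b) — a=0 (map F...........)
[7] unlink(a) —  (map ............)
[8] create(c) — c=0 (map F...........)
[9] append(c, 3) — c=0,1,2,3 (map FFFF........)
[10] create(a) — a=4 c=0,1,2,3 (map FFFFF.......)
[11] unlink(a) — c=0,1,2,3 (map FFFF........)
[12] create(a) — a=4 c=0,1,2,3 (map FFFFF.......)

blocks(c) = [0, 1, 2, 3]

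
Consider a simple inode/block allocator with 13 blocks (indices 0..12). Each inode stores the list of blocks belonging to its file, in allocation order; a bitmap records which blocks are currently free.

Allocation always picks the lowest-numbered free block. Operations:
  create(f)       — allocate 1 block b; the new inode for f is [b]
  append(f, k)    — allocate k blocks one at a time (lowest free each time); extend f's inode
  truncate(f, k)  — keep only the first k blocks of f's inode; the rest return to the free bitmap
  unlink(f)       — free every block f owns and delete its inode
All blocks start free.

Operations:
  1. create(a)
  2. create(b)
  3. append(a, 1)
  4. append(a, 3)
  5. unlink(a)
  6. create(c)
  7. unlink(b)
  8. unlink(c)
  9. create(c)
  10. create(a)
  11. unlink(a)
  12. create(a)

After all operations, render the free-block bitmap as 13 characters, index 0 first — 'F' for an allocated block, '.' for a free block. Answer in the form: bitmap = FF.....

bitmap = FF...........

[1] create(a) — a=0 (map F............)
[2] create(b) — a=0 b=1 (map FF...........)
[3] append(a, 1) — a=0,2 b=1 (map FFF..........)
[4] append(a, 3) — a=0,2,3,4,5 b=1 (map FFFFFF.......)
[5] unlink(a) — b=1 (map .F...........)
[6] create(c) — b=1 c=0 (map FF...........)
[7] unlink(b) — c=0 (map F............)
[8] unlink(c) —  (map .............)
[9] create(c) — c=0 (map F............)
[10] create(a) — a=1 c=0 (map FF...........)
[11] unlink(a) — c=0 (map F............)
[12] create(a) — a=1 c=0 (map FF...........)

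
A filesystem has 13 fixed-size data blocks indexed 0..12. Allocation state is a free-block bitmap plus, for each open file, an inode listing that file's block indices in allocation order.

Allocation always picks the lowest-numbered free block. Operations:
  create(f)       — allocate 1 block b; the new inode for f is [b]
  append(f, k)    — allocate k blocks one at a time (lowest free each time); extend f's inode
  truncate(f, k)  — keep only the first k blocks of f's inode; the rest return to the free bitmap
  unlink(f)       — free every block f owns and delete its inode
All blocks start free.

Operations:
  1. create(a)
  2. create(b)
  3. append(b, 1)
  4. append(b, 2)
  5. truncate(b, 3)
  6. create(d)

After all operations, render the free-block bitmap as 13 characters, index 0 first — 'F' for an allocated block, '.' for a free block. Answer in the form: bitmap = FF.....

[1] create(a) — a=0 (map F............)
[2] create(b) — a=0 b=1 (map FF...........)
[3] append(b, 1) — a=0 b=1,2 (map FFF..........)
[4] append(b, 2) — a=0 b=1,2,3,4 (map FFFFF........)
[5] truncate(b, 3) — a=0 b=1,2,3 (map FFFF.........)
[6] create(d) — a=0 b=1,2,3 d=4 (map FFFFF........)

bitmap = FFFFF........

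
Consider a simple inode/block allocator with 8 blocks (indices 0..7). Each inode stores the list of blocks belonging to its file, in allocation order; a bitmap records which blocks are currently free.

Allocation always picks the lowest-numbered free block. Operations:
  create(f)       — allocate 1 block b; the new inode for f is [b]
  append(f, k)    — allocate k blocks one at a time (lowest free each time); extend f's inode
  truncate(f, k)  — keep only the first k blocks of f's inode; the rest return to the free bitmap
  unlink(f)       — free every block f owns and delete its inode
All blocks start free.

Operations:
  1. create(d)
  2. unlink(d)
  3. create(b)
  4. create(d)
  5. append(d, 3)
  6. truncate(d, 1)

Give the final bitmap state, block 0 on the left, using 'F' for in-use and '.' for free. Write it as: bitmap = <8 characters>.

bitmap = FF......

  1. create(d)  ⇒  F.......  {d→[0]}
  2. unlink(d)  ⇒  ........  {}
  3. create(b)  ⇒  F.......  {b→[0]}
  4. create(d)  ⇒  FF......  {b→[0]; d→[1]}
  5. append(d, 3)  ⇒  FFFFF...  {b→[0]; d→[1, 2, 3, 4]}
  6. truncate(d, 1)  ⇒  FF......  {b→[0]; d→[1]}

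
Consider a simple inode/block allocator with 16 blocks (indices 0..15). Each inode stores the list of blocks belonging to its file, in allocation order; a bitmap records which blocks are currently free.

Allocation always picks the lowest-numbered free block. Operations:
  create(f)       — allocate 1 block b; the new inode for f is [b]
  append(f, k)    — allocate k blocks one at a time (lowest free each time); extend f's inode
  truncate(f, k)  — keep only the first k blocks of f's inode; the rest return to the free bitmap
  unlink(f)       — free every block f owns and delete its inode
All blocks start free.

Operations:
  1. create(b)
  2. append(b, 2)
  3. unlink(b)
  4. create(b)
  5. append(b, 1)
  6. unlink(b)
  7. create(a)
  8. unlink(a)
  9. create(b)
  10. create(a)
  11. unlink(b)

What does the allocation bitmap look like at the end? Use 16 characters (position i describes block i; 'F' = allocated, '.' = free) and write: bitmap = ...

bitmap = .F..............

  1. create(b)  ⇒  F...............  {b→[0]}
  2. append(b, 2)  ⇒  FFF.............  {b→[0, 1, 2]}
  3. unlink(b)  ⇒  ................  {}
  4. create(b)  ⇒  F...............  {b→[0]}
  5. append(b, 1)  ⇒  FF..............  {b→[0, 1]}
  6. unlink(b)  ⇒  ................  {}
  7. create(a)  ⇒  F...............  {a→[0]}
  8. unlink(a)  ⇒  ................  {}
  9. create(b)  ⇒  F...............  {b→[0]}
  10. create(a)  ⇒  FF..............  {a→[1]; b→[0]}
  11. unlink(b)  ⇒  .F..............  {a→[1]}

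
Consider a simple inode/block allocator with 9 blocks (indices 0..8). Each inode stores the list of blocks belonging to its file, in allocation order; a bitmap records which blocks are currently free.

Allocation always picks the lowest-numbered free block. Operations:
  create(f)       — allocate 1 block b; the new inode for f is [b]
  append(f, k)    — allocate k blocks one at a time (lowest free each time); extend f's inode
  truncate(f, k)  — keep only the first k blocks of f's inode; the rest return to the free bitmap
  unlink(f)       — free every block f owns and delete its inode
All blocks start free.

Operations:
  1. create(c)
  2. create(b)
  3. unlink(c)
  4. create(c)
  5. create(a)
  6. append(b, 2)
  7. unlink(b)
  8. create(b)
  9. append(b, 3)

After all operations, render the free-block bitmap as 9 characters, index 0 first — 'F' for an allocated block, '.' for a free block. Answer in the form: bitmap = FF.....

[1] create(c) — c=0 (map F........)
[2] create(b) — b=1 c=0 (map FF.......)
[3] unlink(c) — b=1 (map .F.......)
[4] create(c) — b=1 c=0 (map FF.......)
[5] create(a) — a=2 b=1 c=0 (map FFF......)
[6] append(b, 2) — a=2 b=1,3,4 c=0 (map FFFFF....)
[7] unlink(b) — a=2 c=0 (map F.F......)
[8] create(b) — a=2 b=1 c=0 (map FFF......)
[9] append(b, 3) — a=2 b=1,3,4,5 c=0 (map FFFFFF...)

bitmap = FFFFFF...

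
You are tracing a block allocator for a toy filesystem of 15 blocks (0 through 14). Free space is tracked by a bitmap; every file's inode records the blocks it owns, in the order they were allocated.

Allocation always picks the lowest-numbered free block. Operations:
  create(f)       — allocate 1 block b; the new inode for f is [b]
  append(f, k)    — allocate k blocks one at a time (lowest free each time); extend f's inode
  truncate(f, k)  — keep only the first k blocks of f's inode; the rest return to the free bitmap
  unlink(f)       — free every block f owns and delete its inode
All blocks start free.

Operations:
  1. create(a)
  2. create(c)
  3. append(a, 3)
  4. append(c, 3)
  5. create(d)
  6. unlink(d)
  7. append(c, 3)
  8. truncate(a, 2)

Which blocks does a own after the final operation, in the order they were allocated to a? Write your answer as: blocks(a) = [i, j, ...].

[1] create(a) — a=0 (map F..............)
[2] create(c) — a=0 c=1 (map FF.............)
[3] append(a, 3) — a=0,2,3,4 c=1 (map FFFFF..........)
[4] append(c, 3) — a=0,2,3,4 c=1,5,6,7 (map FFFFFFFF.......)
[5] create(d) — a=0,2,3,4 c=1,5,6,7 d=8 (map FFFFFFFFF......)
[6] unlink(d) — a=0,2,3,4 c=1,5,6,7 (map FFFFFFFF.......)
[7] append(c, 3) — a=0,2,3,4 c=1,5,6,7,8,9,10 (map FFFFFFFFFFF....)
[8] truncate(a, 2) — a=0,2 c=1,5,6,7,8,9,10 (map FFF..FFFFFF....)

blocks(a) = [0, 2]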